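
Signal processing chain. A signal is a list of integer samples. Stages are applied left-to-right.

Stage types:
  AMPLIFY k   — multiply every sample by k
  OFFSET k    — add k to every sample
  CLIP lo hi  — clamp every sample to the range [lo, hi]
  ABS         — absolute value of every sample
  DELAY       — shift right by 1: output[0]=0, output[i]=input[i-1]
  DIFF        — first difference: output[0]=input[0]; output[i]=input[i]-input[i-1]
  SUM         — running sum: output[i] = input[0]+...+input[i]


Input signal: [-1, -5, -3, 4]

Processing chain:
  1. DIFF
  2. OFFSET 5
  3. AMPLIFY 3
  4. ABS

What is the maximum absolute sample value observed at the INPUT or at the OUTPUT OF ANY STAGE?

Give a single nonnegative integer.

Input: [-1, -5, -3, 4] (max |s|=5)
Stage 1 (DIFF): s[0]=-1, -5--1=-4, -3--5=2, 4--3=7 -> [-1, -4, 2, 7] (max |s|=7)
Stage 2 (OFFSET 5): -1+5=4, -4+5=1, 2+5=7, 7+5=12 -> [4, 1, 7, 12] (max |s|=12)
Stage 3 (AMPLIFY 3): 4*3=12, 1*3=3, 7*3=21, 12*3=36 -> [12, 3, 21, 36] (max |s|=36)
Stage 4 (ABS): |12|=12, |3|=3, |21|=21, |36|=36 -> [12, 3, 21, 36] (max |s|=36)
Overall max amplitude: 36

Answer: 36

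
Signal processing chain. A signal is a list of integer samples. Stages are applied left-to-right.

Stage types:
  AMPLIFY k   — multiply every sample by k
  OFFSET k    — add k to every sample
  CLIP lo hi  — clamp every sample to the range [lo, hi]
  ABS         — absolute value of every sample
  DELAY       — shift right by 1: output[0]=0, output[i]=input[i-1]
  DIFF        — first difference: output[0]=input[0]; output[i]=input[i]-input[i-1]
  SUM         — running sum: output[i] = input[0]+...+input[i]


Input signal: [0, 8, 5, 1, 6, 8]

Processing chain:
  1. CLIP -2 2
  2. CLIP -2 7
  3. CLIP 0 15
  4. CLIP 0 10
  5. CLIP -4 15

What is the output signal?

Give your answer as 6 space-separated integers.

Input: [0, 8, 5, 1, 6, 8]
Stage 1 (CLIP -2 2): clip(0,-2,2)=0, clip(8,-2,2)=2, clip(5,-2,2)=2, clip(1,-2,2)=1, clip(6,-2,2)=2, clip(8,-2,2)=2 -> [0, 2, 2, 1, 2, 2]
Stage 2 (CLIP -2 7): clip(0,-2,7)=0, clip(2,-2,7)=2, clip(2,-2,7)=2, clip(1,-2,7)=1, clip(2,-2,7)=2, clip(2,-2,7)=2 -> [0, 2, 2, 1, 2, 2]
Stage 3 (CLIP 0 15): clip(0,0,15)=0, clip(2,0,15)=2, clip(2,0,15)=2, clip(1,0,15)=1, clip(2,0,15)=2, clip(2,0,15)=2 -> [0, 2, 2, 1, 2, 2]
Stage 4 (CLIP 0 10): clip(0,0,10)=0, clip(2,0,10)=2, clip(2,0,10)=2, clip(1,0,10)=1, clip(2,0,10)=2, clip(2,0,10)=2 -> [0, 2, 2, 1, 2, 2]
Stage 5 (CLIP -4 15): clip(0,-4,15)=0, clip(2,-4,15)=2, clip(2,-4,15)=2, clip(1,-4,15)=1, clip(2,-4,15)=2, clip(2,-4,15)=2 -> [0, 2, 2, 1, 2, 2]

Answer: 0 2 2 1 2 2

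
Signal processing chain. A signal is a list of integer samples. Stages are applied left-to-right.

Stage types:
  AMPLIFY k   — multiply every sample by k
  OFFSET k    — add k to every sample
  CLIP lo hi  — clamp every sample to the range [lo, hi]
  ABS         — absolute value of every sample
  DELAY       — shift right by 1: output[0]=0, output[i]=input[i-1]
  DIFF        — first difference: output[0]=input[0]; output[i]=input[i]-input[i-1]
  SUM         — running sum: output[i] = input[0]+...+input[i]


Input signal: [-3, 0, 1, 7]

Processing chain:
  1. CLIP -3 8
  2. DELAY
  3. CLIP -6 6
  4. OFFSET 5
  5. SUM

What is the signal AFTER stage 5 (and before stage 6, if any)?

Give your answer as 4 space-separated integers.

Input: [-3, 0, 1, 7]
Stage 1 (CLIP -3 8): clip(-3,-3,8)=-3, clip(0,-3,8)=0, clip(1,-3,8)=1, clip(7,-3,8)=7 -> [-3, 0, 1, 7]
Stage 2 (DELAY): [0, -3, 0, 1] = [0, -3, 0, 1] -> [0, -3, 0, 1]
Stage 3 (CLIP -6 6): clip(0,-6,6)=0, clip(-3,-6,6)=-3, clip(0,-6,6)=0, clip(1,-6,6)=1 -> [0, -3, 0, 1]
Stage 4 (OFFSET 5): 0+5=5, -3+5=2, 0+5=5, 1+5=6 -> [5, 2, 5, 6]
Stage 5 (SUM): sum[0..0]=5, sum[0..1]=7, sum[0..2]=12, sum[0..3]=18 -> [5, 7, 12, 18]

Answer: 5 7 12 18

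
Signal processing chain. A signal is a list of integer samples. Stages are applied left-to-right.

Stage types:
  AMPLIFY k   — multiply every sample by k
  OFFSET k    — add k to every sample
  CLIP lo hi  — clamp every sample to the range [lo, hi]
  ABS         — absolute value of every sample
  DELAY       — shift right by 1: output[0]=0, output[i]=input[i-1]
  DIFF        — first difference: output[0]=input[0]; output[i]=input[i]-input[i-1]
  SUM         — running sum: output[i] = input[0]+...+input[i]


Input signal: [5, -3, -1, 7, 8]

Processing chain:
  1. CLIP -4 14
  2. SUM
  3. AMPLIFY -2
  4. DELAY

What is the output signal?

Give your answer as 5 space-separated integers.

Input: [5, -3, -1, 7, 8]
Stage 1 (CLIP -4 14): clip(5,-4,14)=5, clip(-3,-4,14)=-3, clip(-1,-4,14)=-1, clip(7,-4,14)=7, clip(8,-4,14)=8 -> [5, -3, -1, 7, 8]
Stage 2 (SUM): sum[0..0]=5, sum[0..1]=2, sum[0..2]=1, sum[0..3]=8, sum[0..4]=16 -> [5, 2, 1, 8, 16]
Stage 3 (AMPLIFY -2): 5*-2=-10, 2*-2=-4, 1*-2=-2, 8*-2=-16, 16*-2=-32 -> [-10, -4, -2, -16, -32]
Stage 4 (DELAY): [0, -10, -4, -2, -16] = [0, -10, -4, -2, -16] -> [0, -10, -4, -2, -16]

Answer: 0 -10 -4 -2 -16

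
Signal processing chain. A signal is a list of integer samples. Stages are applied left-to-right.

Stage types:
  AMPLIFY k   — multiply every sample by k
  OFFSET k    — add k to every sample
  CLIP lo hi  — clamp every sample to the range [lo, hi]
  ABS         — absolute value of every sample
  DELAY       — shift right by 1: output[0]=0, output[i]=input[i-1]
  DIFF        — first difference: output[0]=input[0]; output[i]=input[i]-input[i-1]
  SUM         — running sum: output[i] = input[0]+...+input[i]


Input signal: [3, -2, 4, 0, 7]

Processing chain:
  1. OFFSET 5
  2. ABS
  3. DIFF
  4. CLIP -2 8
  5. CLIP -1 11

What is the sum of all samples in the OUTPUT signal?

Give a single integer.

Answer: 19

Derivation:
Input: [3, -2, 4, 0, 7]
Stage 1 (OFFSET 5): 3+5=8, -2+5=3, 4+5=9, 0+5=5, 7+5=12 -> [8, 3, 9, 5, 12]
Stage 2 (ABS): |8|=8, |3|=3, |9|=9, |5|=5, |12|=12 -> [8, 3, 9, 5, 12]
Stage 3 (DIFF): s[0]=8, 3-8=-5, 9-3=6, 5-9=-4, 12-5=7 -> [8, -5, 6, -4, 7]
Stage 4 (CLIP -2 8): clip(8,-2,8)=8, clip(-5,-2,8)=-2, clip(6,-2,8)=6, clip(-4,-2,8)=-2, clip(7,-2,8)=7 -> [8, -2, 6, -2, 7]
Stage 5 (CLIP -1 11): clip(8,-1,11)=8, clip(-2,-1,11)=-1, clip(6,-1,11)=6, clip(-2,-1,11)=-1, clip(7,-1,11)=7 -> [8, -1, 6, -1, 7]
Output sum: 19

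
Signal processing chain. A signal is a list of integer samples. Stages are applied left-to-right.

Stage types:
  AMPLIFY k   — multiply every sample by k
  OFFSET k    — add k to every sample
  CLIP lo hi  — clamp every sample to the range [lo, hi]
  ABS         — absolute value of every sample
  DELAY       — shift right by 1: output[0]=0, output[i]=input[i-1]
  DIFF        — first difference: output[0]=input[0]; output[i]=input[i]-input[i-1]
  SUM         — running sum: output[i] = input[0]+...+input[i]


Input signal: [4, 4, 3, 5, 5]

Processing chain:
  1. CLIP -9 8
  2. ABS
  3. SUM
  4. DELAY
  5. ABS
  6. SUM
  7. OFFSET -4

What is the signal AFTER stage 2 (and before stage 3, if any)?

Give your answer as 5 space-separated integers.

Input: [4, 4, 3, 5, 5]
Stage 1 (CLIP -9 8): clip(4,-9,8)=4, clip(4,-9,8)=4, clip(3,-9,8)=3, clip(5,-9,8)=5, clip(5,-9,8)=5 -> [4, 4, 3, 5, 5]
Stage 2 (ABS): |4|=4, |4|=4, |3|=3, |5|=5, |5|=5 -> [4, 4, 3, 5, 5]

Answer: 4 4 3 5 5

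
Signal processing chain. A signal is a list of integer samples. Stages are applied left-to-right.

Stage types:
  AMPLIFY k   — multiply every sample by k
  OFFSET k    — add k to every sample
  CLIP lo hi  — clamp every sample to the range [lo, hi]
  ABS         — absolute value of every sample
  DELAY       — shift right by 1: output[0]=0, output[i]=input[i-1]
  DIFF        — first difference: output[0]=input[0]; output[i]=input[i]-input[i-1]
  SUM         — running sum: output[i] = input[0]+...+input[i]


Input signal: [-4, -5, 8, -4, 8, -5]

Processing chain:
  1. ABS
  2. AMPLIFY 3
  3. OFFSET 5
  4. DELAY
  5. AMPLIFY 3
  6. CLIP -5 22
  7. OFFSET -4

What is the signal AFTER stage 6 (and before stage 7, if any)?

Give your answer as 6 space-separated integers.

Input: [-4, -5, 8, -4, 8, -5]
Stage 1 (ABS): |-4|=4, |-5|=5, |8|=8, |-4|=4, |8|=8, |-5|=5 -> [4, 5, 8, 4, 8, 5]
Stage 2 (AMPLIFY 3): 4*3=12, 5*3=15, 8*3=24, 4*3=12, 8*3=24, 5*3=15 -> [12, 15, 24, 12, 24, 15]
Stage 3 (OFFSET 5): 12+5=17, 15+5=20, 24+5=29, 12+5=17, 24+5=29, 15+5=20 -> [17, 20, 29, 17, 29, 20]
Stage 4 (DELAY): [0, 17, 20, 29, 17, 29] = [0, 17, 20, 29, 17, 29] -> [0, 17, 20, 29, 17, 29]
Stage 5 (AMPLIFY 3): 0*3=0, 17*3=51, 20*3=60, 29*3=87, 17*3=51, 29*3=87 -> [0, 51, 60, 87, 51, 87]
Stage 6 (CLIP -5 22): clip(0,-5,22)=0, clip(51,-5,22)=22, clip(60,-5,22)=22, clip(87,-5,22)=22, clip(51,-5,22)=22, clip(87,-5,22)=22 -> [0, 22, 22, 22, 22, 22]

Answer: 0 22 22 22 22 22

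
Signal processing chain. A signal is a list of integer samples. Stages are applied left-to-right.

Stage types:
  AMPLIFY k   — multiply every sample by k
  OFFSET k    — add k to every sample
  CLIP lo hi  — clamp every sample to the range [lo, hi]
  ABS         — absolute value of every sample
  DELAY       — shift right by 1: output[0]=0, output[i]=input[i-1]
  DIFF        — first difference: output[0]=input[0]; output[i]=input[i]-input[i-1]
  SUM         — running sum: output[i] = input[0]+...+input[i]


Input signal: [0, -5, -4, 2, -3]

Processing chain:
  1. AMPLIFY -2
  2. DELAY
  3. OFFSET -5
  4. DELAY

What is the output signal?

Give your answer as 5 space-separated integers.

Input: [0, -5, -4, 2, -3]
Stage 1 (AMPLIFY -2): 0*-2=0, -5*-2=10, -4*-2=8, 2*-2=-4, -3*-2=6 -> [0, 10, 8, -4, 6]
Stage 2 (DELAY): [0, 0, 10, 8, -4] = [0, 0, 10, 8, -4] -> [0, 0, 10, 8, -4]
Stage 3 (OFFSET -5): 0+-5=-5, 0+-5=-5, 10+-5=5, 8+-5=3, -4+-5=-9 -> [-5, -5, 5, 3, -9]
Stage 4 (DELAY): [0, -5, -5, 5, 3] = [0, -5, -5, 5, 3] -> [0, -5, -5, 5, 3]

Answer: 0 -5 -5 5 3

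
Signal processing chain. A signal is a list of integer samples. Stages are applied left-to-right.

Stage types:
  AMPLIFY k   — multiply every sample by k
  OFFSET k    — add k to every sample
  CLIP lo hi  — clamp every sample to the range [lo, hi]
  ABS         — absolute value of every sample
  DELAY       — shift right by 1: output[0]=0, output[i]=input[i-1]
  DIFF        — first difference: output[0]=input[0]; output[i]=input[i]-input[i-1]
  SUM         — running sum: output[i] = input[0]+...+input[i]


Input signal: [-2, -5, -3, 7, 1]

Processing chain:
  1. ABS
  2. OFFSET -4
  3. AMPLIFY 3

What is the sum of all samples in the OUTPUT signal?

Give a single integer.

Answer: -6

Derivation:
Input: [-2, -5, -3, 7, 1]
Stage 1 (ABS): |-2|=2, |-5|=5, |-3|=3, |7|=7, |1|=1 -> [2, 5, 3, 7, 1]
Stage 2 (OFFSET -4): 2+-4=-2, 5+-4=1, 3+-4=-1, 7+-4=3, 1+-4=-3 -> [-2, 1, -1, 3, -3]
Stage 3 (AMPLIFY 3): -2*3=-6, 1*3=3, -1*3=-3, 3*3=9, -3*3=-9 -> [-6, 3, -3, 9, -9]
Output sum: -6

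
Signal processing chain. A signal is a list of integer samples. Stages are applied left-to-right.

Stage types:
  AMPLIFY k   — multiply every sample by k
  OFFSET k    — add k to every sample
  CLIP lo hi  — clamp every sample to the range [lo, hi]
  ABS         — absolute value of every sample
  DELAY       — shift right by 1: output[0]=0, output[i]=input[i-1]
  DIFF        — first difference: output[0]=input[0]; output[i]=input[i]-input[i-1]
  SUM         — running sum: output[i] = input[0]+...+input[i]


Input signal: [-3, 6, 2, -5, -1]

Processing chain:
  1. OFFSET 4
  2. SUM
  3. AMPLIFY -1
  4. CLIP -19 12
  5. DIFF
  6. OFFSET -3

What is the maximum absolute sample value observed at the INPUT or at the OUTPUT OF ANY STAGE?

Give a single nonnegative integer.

Answer: 19

Derivation:
Input: [-3, 6, 2, -5, -1] (max |s|=6)
Stage 1 (OFFSET 4): -3+4=1, 6+4=10, 2+4=6, -5+4=-1, -1+4=3 -> [1, 10, 6, -1, 3] (max |s|=10)
Stage 2 (SUM): sum[0..0]=1, sum[0..1]=11, sum[0..2]=17, sum[0..3]=16, sum[0..4]=19 -> [1, 11, 17, 16, 19] (max |s|=19)
Stage 3 (AMPLIFY -1): 1*-1=-1, 11*-1=-11, 17*-1=-17, 16*-1=-16, 19*-1=-19 -> [-1, -11, -17, -16, -19] (max |s|=19)
Stage 4 (CLIP -19 12): clip(-1,-19,12)=-1, clip(-11,-19,12)=-11, clip(-17,-19,12)=-17, clip(-16,-19,12)=-16, clip(-19,-19,12)=-19 -> [-1, -11, -17, -16, -19] (max |s|=19)
Stage 5 (DIFF): s[0]=-1, -11--1=-10, -17--11=-6, -16--17=1, -19--16=-3 -> [-1, -10, -6, 1, -3] (max |s|=10)
Stage 6 (OFFSET -3): -1+-3=-4, -10+-3=-13, -6+-3=-9, 1+-3=-2, -3+-3=-6 -> [-4, -13, -9, -2, -6] (max |s|=13)
Overall max amplitude: 19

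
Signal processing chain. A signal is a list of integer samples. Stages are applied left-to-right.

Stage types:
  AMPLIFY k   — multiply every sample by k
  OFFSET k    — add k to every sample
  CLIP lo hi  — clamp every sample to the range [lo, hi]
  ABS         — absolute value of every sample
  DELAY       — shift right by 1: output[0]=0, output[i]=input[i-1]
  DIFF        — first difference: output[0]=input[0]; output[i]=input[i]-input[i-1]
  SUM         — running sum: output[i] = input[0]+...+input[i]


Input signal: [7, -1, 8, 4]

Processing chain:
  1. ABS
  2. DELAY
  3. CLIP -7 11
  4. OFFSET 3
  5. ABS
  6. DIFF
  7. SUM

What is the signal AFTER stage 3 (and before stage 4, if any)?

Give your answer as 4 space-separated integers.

Answer: 0 7 1 8

Derivation:
Input: [7, -1, 8, 4]
Stage 1 (ABS): |7|=7, |-1|=1, |8|=8, |4|=4 -> [7, 1, 8, 4]
Stage 2 (DELAY): [0, 7, 1, 8] = [0, 7, 1, 8] -> [0, 7, 1, 8]
Stage 3 (CLIP -7 11): clip(0,-7,11)=0, clip(7,-7,11)=7, clip(1,-7,11)=1, clip(8,-7,11)=8 -> [0, 7, 1, 8]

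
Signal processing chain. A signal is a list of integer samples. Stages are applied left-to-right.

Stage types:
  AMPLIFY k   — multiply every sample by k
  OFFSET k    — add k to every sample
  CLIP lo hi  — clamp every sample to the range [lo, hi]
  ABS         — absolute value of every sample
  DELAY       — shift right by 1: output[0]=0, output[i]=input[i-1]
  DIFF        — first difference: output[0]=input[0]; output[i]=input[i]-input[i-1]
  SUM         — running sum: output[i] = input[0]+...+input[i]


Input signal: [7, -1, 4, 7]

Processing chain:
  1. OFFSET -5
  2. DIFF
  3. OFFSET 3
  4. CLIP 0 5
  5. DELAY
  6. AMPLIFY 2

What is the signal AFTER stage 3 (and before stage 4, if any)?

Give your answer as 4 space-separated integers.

Input: [7, -1, 4, 7]
Stage 1 (OFFSET -5): 7+-5=2, -1+-5=-6, 4+-5=-1, 7+-5=2 -> [2, -6, -1, 2]
Stage 2 (DIFF): s[0]=2, -6-2=-8, -1--6=5, 2--1=3 -> [2, -8, 5, 3]
Stage 3 (OFFSET 3): 2+3=5, -8+3=-5, 5+3=8, 3+3=6 -> [5, -5, 8, 6]

Answer: 5 -5 8 6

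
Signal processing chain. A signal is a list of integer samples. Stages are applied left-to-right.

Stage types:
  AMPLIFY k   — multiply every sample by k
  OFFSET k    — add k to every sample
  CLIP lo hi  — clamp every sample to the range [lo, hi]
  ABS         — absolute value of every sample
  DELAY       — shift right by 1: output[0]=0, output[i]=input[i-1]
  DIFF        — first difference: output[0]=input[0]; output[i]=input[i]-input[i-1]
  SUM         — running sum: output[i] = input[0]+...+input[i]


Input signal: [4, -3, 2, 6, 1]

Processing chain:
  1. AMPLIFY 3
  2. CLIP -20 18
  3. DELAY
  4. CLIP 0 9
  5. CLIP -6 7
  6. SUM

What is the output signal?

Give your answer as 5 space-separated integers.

Input: [4, -3, 2, 6, 1]
Stage 1 (AMPLIFY 3): 4*3=12, -3*3=-9, 2*3=6, 6*3=18, 1*3=3 -> [12, -9, 6, 18, 3]
Stage 2 (CLIP -20 18): clip(12,-20,18)=12, clip(-9,-20,18)=-9, clip(6,-20,18)=6, clip(18,-20,18)=18, clip(3,-20,18)=3 -> [12, -9, 6, 18, 3]
Stage 3 (DELAY): [0, 12, -9, 6, 18] = [0, 12, -9, 6, 18] -> [0, 12, -9, 6, 18]
Stage 4 (CLIP 0 9): clip(0,0,9)=0, clip(12,0,9)=9, clip(-9,0,9)=0, clip(6,0,9)=6, clip(18,0,9)=9 -> [0, 9, 0, 6, 9]
Stage 5 (CLIP -6 7): clip(0,-6,7)=0, clip(9,-6,7)=7, clip(0,-6,7)=0, clip(6,-6,7)=6, clip(9,-6,7)=7 -> [0, 7, 0, 6, 7]
Stage 6 (SUM): sum[0..0]=0, sum[0..1]=7, sum[0..2]=7, sum[0..3]=13, sum[0..4]=20 -> [0, 7, 7, 13, 20]

Answer: 0 7 7 13 20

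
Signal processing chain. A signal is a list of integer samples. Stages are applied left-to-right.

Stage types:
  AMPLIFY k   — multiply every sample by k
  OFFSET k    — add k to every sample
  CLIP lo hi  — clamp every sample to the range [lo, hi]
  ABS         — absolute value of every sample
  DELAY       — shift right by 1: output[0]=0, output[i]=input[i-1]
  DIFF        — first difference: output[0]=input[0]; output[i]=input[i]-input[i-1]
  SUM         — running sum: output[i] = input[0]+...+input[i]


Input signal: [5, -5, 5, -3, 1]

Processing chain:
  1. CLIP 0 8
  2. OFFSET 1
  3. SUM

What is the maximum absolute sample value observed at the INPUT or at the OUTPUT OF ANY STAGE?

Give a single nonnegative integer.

Answer: 16

Derivation:
Input: [5, -5, 5, -3, 1] (max |s|=5)
Stage 1 (CLIP 0 8): clip(5,0,8)=5, clip(-5,0,8)=0, clip(5,0,8)=5, clip(-3,0,8)=0, clip(1,0,8)=1 -> [5, 0, 5, 0, 1] (max |s|=5)
Stage 2 (OFFSET 1): 5+1=6, 0+1=1, 5+1=6, 0+1=1, 1+1=2 -> [6, 1, 6, 1, 2] (max |s|=6)
Stage 3 (SUM): sum[0..0]=6, sum[0..1]=7, sum[0..2]=13, sum[0..3]=14, sum[0..4]=16 -> [6, 7, 13, 14, 16] (max |s|=16)
Overall max amplitude: 16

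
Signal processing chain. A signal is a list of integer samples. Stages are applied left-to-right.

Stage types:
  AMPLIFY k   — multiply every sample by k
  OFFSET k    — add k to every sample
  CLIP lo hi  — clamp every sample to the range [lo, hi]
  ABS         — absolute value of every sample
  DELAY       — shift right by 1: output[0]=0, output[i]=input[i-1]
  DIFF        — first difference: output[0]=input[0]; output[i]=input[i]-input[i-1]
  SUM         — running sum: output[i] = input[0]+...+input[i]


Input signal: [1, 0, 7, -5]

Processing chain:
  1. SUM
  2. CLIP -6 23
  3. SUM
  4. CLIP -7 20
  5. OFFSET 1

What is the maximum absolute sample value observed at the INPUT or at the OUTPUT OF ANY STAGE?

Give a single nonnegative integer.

Answer: 14

Derivation:
Input: [1, 0, 7, -5] (max |s|=7)
Stage 1 (SUM): sum[0..0]=1, sum[0..1]=1, sum[0..2]=8, sum[0..3]=3 -> [1, 1, 8, 3] (max |s|=8)
Stage 2 (CLIP -6 23): clip(1,-6,23)=1, clip(1,-6,23)=1, clip(8,-6,23)=8, clip(3,-6,23)=3 -> [1, 1, 8, 3] (max |s|=8)
Stage 3 (SUM): sum[0..0]=1, sum[0..1]=2, sum[0..2]=10, sum[0..3]=13 -> [1, 2, 10, 13] (max |s|=13)
Stage 4 (CLIP -7 20): clip(1,-7,20)=1, clip(2,-7,20)=2, clip(10,-7,20)=10, clip(13,-7,20)=13 -> [1, 2, 10, 13] (max |s|=13)
Stage 5 (OFFSET 1): 1+1=2, 2+1=3, 10+1=11, 13+1=14 -> [2, 3, 11, 14] (max |s|=14)
Overall max amplitude: 14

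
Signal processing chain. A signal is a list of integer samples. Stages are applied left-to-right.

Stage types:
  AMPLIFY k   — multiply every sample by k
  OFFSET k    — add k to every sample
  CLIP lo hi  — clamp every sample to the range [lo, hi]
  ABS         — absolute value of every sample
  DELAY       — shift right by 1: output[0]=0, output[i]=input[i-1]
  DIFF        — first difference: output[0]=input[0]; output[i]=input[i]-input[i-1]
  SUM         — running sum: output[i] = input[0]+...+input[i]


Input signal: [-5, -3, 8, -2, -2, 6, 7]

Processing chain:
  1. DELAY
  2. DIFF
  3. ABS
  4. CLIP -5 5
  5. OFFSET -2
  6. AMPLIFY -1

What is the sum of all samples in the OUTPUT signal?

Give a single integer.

Input: [-5, -3, 8, -2, -2, 6, 7]
Stage 1 (DELAY): [0, -5, -3, 8, -2, -2, 6] = [0, -5, -3, 8, -2, -2, 6] -> [0, -5, -3, 8, -2, -2, 6]
Stage 2 (DIFF): s[0]=0, -5-0=-5, -3--5=2, 8--3=11, -2-8=-10, -2--2=0, 6--2=8 -> [0, -5, 2, 11, -10, 0, 8]
Stage 3 (ABS): |0|=0, |-5|=5, |2|=2, |11|=11, |-10|=10, |0|=0, |8|=8 -> [0, 5, 2, 11, 10, 0, 8]
Stage 4 (CLIP -5 5): clip(0,-5,5)=0, clip(5,-5,5)=5, clip(2,-5,5)=2, clip(11,-5,5)=5, clip(10,-5,5)=5, clip(0,-5,5)=0, clip(8,-5,5)=5 -> [0, 5, 2, 5, 5, 0, 5]
Stage 5 (OFFSET -2): 0+-2=-2, 5+-2=3, 2+-2=0, 5+-2=3, 5+-2=3, 0+-2=-2, 5+-2=3 -> [-2, 3, 0, 3, 3, -2, 3]
Stage 6 (AMPLIFY -1): -2*-1=2, 3*-1=-3, 0*-1=0, 3*-1=-3, 3*-1=-3, -2*-1=2, 3*-1=-3 -> [2, -3, 0, -3, -3, 2, -3]
Output sum: -8

Answer: -8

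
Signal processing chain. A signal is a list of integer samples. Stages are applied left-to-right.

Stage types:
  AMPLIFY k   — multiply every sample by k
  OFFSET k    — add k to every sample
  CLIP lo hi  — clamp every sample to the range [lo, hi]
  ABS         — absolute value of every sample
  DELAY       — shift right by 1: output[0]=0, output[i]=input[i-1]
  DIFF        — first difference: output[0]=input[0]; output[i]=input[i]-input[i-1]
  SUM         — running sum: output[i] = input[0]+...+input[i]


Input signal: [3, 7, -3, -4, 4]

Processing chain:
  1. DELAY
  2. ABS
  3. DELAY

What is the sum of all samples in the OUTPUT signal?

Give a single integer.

Answer: 13

Derivation:
Input: [3, 7, -3, -4, 4]
Stage 1 (DELAY): [0, 3, 7, -3, -4] = [0, 3, 7, -3, -4] -> [0, 3, 7, -3, -4]
Stage 2 (ABS): |0|=0, |3|=3, |7|=7, |-3|=3, |-4|=4 -> [0, 3, 7, 3, 4]
Stage 3 (DELAY): [0, 0, 3, 7, 3] = [0, 0, 3, 7, 3] -> [0, 0, 3, 7, 3]
Output sum: 13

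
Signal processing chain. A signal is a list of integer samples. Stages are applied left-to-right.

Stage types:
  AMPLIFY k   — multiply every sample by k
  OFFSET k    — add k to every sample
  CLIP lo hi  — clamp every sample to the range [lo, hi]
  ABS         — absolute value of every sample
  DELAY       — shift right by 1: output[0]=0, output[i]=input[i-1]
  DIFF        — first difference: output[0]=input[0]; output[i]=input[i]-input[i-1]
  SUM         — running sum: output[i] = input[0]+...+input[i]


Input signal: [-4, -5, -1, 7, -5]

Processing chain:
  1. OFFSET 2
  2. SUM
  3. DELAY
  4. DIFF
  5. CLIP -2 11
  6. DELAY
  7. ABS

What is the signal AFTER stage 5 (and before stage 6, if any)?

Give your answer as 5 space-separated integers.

Answer: 0 -2 -2 1 9

Derivation:
Input: [-4, -5, -1, 7, -5]
Stage 1 (OFFSET 2): -4+2=-2, -5+2=-3, -1+2=1, 7+2=9, -5+2=-3 -> [-2, -3, 1, 9, -3]
Stage 2 (SUM): sum[0..0]=-2, sum[0..1]=-5, sum[0..2]=-4, sum[0..3]=5, sum[0..4]=2 -> [-2, -5, -4, 5, 2]
Stage 3 (DELAY): [0, -2, -5, -4, 5] = [0, -2, -5, -4, 5] -> [0, -2, -5, -4, 5]
Stage 4 (DIFF): s[0]=0, -2-0=-2, -5--2=-3, -4--5=1, 5--4=9 -> [0, -2, -3, 1, 9]
Stage 5 (CLIP -2 11): clip(0,-2,11)=0, clip(-2,-2,11)=-2, clip(-3,-2,11)=-2, clip(1,-2,11)=1, clip(9,-2,11)=9 -> [0, -2, -2, 1, 9]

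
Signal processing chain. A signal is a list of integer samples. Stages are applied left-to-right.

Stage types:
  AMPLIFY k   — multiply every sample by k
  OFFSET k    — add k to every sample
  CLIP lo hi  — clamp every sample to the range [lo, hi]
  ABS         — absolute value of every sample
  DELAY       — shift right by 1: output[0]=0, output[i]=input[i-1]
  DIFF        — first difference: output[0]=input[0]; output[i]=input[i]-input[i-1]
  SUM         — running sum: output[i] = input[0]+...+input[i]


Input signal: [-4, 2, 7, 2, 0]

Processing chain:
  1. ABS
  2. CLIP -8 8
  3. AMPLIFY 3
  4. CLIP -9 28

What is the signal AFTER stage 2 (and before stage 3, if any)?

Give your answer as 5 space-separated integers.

Answer: 4 2 7 2 0

Derivation:
Input: [-4, 2, 7, 2, 0]
Stage 1 (ABS): |-4|=4, |2|=2, |7|=7, |2|=2, |0|=0 -> [4, 2, 7, 2, 0]
Stage 2 (CLIP -8 8): clip(4,-8,8)=4, clip(2,-8,8)=2, clip(7,-8,8)=7, clip(2,-8,8)=2, clip(0,-8,8)=0 -> [4, 2, 7, 2, 0]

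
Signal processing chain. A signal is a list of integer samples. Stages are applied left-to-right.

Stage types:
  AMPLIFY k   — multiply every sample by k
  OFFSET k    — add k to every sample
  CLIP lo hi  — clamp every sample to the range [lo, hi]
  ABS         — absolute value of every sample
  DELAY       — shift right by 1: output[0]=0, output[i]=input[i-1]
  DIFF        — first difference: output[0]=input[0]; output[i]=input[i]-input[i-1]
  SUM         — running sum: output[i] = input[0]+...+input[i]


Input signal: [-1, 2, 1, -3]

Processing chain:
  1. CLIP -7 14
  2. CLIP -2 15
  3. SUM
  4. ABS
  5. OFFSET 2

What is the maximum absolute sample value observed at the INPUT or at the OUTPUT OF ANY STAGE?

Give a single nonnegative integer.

Answer: 4

Derivation:
Input: [-1, 2, 1, -3] (max |s|=3)
Stage 1 (CLIP -7 14): clip(-1,-7,14)=-1, clip(2,-7,14)=2, clip(1,-7,14)=1, clip(-3,-7,14)=-3 -> [-1, 2, 1, -3] (max |s|=3)
Stage 2 (CLIP -2 15): clip(-1,-2,15)=-1, clip(2,-2,15)=2, clip(1,-2,15)=1, clip(-3,-2,15)=-2 -> [-1, 2, 1, -2] (max |s|=2)
Stage 3 (SUM): sum[0..0]=-1, sum[0..1]=1, sum[0..2]=2, sum[0..3]=0 -> [-1, 1, 2, 0] (max |s|=2)
Stage 4 (ABS): |-1|=1, |1|=1, |2|=2, |0|=0 -> [1, 1, 2, 0] (max |s|=2)
Stage 5 (OFFSET 2): 1+2=3, 1+2=3, 2+2=4, 0+2=2 -> [3, 3, 4, 2] (max |s|=4)
Overall max amplitude: 4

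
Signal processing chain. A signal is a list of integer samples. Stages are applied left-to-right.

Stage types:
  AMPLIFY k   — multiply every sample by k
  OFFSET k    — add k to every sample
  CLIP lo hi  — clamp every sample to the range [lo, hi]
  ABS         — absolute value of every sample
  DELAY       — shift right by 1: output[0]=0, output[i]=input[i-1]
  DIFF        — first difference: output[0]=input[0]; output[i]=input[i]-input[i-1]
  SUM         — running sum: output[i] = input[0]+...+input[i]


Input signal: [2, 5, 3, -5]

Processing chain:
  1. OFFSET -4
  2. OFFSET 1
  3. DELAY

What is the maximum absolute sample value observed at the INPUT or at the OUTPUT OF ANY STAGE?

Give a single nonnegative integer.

Answer: 9

Derivation:
Input: [2, 5, 3, -5] (max |s|=5)
Stage 1 (OFFSET -4): 2+-4=-2, 5+-4=1, 3+-4=-1, -5+-4=-9 -> [-2, 1, -1, -9] (max |s|=9)
Stage 2 (OFFSET 1): -2+1=-1, 1+1=2, -1+1=0, -9+1=-8 -> [-1, 2, 0, -8] (max |s|=8)
Stage 3 (DELAY): [0, -1, 2, 0] = [0, -1, 2, 0] -> [0, -1, 2, 0] (max |s|=2)
Overall max amplitude: 9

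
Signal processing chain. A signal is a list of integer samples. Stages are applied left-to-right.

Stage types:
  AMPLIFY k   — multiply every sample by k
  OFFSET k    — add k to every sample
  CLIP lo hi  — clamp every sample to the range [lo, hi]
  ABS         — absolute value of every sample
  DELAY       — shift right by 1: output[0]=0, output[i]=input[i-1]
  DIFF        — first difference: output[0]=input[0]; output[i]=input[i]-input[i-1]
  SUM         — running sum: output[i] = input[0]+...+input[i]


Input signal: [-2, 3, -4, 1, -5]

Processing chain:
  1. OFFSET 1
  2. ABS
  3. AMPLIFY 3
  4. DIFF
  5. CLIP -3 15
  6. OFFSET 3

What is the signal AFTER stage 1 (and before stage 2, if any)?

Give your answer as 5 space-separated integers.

Input: [-2, 3, -4, 1, -5]
Stage 1 (OFFSET 1): -2+1=-1, 3+1=4, -4+1=-3, 1+1=2, -5+1=-4 -> [-1, 4, -3, 2, -4]

Answer: -1 4 -3 2 -4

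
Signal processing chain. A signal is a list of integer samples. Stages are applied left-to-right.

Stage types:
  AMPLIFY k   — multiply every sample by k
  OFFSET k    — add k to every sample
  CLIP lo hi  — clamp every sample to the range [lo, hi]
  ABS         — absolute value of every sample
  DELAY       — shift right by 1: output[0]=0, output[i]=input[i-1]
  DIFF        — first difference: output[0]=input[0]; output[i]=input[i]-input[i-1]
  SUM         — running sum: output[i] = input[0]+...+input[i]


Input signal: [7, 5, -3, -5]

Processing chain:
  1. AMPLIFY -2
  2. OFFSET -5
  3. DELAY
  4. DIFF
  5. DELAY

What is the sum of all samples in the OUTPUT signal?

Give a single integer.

Answer: -15

Derivation:
Input: [7, 5, -3, -5]
Stage 1 (AMPLIFY -2): 7*-2=-14, 5*-2=-10, -3*-2=6, -5*-2=10 -> [-14, -10, 6, 10]
Stage 2 (OFFSET -5): -14+-5=-19, -10+-5=-15, 6+-5=1, 10+-5=5 -> [-19, -15, 1, 5]
Stage 3 (DELAY): [0, -19, -15, 1] = [0, -19, -15, 1] -> [0, -19, -15, 1]
Stage 4 (DIFF): s[0]=0, -19-0=-19, -15--19=4, 1--15=16 -> [0, -19, 4, 16]
Stage 5 (DELAY): [0, 0, -19, 4] = [0, 0, -19, 4] -> [0, 0, -19, 4]
Output sum: -15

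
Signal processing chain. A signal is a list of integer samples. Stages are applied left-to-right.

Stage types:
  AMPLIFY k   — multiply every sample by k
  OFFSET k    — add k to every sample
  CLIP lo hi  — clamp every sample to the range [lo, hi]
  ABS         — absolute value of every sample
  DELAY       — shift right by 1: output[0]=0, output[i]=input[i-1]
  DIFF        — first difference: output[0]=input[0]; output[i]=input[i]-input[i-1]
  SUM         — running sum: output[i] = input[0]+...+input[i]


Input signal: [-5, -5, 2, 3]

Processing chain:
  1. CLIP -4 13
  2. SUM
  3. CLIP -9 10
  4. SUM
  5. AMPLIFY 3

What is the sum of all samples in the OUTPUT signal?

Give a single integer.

Input: [-5, -5, 2, 3]
Stage 1 (CLIP -4 13): clip(-5,-4,13)=-4, clip(-5,-4,13)=-4, clip(2,-4,13)=2, clip(3,-4,13)=3 -> [-4, -4, 2, 3]
Stage 2 (SUM): sum[0..0]=-4, sum[0..1]=-8, sum[0..2]=-6, sum[0..3]=-3 -> [-4, -8, -6, -3]
Stage 3 (CLIP -9 10): clip(-4,-9,10)=-4, clip(-8,-9,10)=-8, clip(-6,-9,10)=-6, clip(-3,-9,10)=-3 -> [-4, -8, -6, -3]
Stage 4 (SUM): sum[0..0]=-4, sum[0..1]=-12, sum[0..2]=-18, sum[0..3]=-21 -> [-4, -12, -18, -21]
Stage 5 (AMPLIFY 3): -4*3=-12, -12*3=-36, -18*3=-54, -21*3=-63 -> [-12, -36, -54, -63]
Output sum: -165

Answer: -165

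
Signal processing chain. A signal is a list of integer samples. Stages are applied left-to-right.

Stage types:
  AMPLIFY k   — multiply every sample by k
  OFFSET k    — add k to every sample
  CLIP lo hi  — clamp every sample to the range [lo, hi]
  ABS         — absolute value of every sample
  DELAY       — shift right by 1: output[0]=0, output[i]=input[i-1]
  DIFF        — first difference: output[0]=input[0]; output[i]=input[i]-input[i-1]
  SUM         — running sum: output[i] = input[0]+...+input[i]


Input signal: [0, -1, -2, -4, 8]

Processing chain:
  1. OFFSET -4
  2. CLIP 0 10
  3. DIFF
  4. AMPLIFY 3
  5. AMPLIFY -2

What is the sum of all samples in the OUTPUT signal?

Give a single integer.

Input: [0, -1, -2, -4, 8]
Stage 1 (OFFSET -4): 0+-4=-4, -1+-4=-5, -2+-4=-6, -4+-4=-8, 8+-4=4 -> [-4, -5, -6, -8, 4]
Stage 2 (CLIP 0 10): clip(-4,0,10)=0, clip(-5,0,10)=0, clip(-6,0,10)=0, clip(-8,0,10)=0, clip(4,0,10)=4 -> [0, 0, 0, 0, 4]
Stage 3 (DIFF): s[0]=0, 0-0=0, 0-0=0, 0-0=0, 4-0=4 -> [0, 0, 0, 0, 4]
Stage 4 (AMPLIFY 3): 0*3=0, 0*3=0, 0*3=0, 0*3=0, 4*3=12 -> [0, 0, 0, 0, 12]
Stage 5 (AMPLIFY -2): 0*-2=0, 0*-2=0, 0*-2=0, 0*-2=0, 12*-2=-24 -> [0, 0, 0, 0, -24]
Output sum: -24

Answer: -24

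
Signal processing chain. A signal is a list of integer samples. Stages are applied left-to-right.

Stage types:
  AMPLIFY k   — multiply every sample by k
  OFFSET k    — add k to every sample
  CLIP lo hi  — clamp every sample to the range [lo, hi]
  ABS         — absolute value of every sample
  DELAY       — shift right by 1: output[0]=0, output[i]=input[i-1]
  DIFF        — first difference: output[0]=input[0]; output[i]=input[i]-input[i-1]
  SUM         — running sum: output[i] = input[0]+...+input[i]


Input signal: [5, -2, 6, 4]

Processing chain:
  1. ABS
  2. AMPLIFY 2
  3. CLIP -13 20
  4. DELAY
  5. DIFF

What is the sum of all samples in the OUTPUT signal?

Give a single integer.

Answer: 12

Derivation:
Input: [5, -2, 6, 4]
Stage 1 (ABS): |5|=5, |-2|=2, |6|=6, |4|=4 -> [5, 2, 6, 4]
Stage 2 (AMPLIFY 2): 5*2=10, 2*2=4, 6*2=12, 4*2=8 -> [10, 4, 12, 8]
Stage 3 (CLIP -13 20): clip(10,-13,20)=10, clip(4,-13,20)=4, clip(12,-13,20)=12, clip(8,-13,20)=8 -> [10, 4, 12, 8]
Stage 4 (DELAY): [0, 10, 4, 12] = [0, 10, 4, 12] -> [0, 10, 4, 12]
Stage 5 (DIFF): s[0]=0, 10-0=10, 4-10=-6, 12-4=8 -> [0, 10, -6, 8]
Output sum: 12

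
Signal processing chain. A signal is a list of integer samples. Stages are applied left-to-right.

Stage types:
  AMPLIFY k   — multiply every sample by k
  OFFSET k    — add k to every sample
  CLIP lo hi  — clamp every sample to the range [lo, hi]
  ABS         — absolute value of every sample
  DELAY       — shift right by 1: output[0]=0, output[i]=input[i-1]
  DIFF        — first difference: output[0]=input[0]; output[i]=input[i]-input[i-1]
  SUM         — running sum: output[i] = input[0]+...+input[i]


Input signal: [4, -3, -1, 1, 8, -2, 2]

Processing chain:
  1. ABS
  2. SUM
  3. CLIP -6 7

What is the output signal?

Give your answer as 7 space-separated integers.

Answer: 4 7 7 7 7 7 7

Derivation:
Input: [4, -3, -1, 1, 8, -2, 2]
Stage 1 (ABS): |4|=4, |-3|=3, |-1|=1, |1|=1, |8|=8, |-2|=2, |2|=2 -> [4, 3, 1, 1, 8, 2, 2]
Stage 2 (SUM): sum[0..0]=4, sum[0..1]=7, sum[0..2]=8, sum[0..3]=9, sum[0..4]=17, sum[0..5]=19, sum[0..6]=21 -> [4, 7, 8, 9, 17, 19, 21]
Stage 3 (CLIP -6 7): clip(4,-6,7)=4, clip(7,-6,7)=7, clip(8,-6,7)=7, clip(9,-6,7)=7, clip(17,-6,7)=7, clip(19,-6,7)=7, clip(21,-6,7)=7 -> [4, 7, 7, 7, 7, 7, 7]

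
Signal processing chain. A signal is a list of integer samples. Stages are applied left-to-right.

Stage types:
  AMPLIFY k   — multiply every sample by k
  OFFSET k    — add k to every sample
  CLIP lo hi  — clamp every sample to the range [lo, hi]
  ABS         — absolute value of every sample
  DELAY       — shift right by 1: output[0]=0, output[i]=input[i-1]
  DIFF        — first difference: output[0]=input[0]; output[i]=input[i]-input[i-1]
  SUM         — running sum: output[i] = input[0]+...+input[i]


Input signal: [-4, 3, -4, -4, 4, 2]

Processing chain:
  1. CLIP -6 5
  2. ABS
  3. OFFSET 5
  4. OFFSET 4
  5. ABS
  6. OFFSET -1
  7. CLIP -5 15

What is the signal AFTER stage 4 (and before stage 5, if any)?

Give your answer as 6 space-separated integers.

Input: [-4, 3, -4, -4, 4, 2]
Stage 1 (CLIP -6 5): clip(-4,-6,5)=-4, clip(3,-6,5)=3, clip(-4,-6,5)=-4, clip(-4,-6,5)=-4, clip(4,-6,5)=4, clip(2,-6,5)=2 -> [-4, 3, -4, -4, 4, 2]
Stage 2 (ABS): |-4|=4, |3|=3, |-4|=4, |-4|=4, |4|=4, |2|=2 -> [4, 3, 4, 4, 4, 2]
Stage 3 (OFFSET 5): 4+5=9, 3+5=8, 4+5=9, 4+5=9, 4+5=9, 2+5=7 -> [9, 8, 9, 9, 9, 7]
Stage 4 (OFFSET 4): 9+4=13, 8+4=12, 9+4=13, 9+4=13, 9+4=13, 7+4=11 -> [13, 12, 13, 13, 13, 11]

Answer: 13 12 13 13 13 11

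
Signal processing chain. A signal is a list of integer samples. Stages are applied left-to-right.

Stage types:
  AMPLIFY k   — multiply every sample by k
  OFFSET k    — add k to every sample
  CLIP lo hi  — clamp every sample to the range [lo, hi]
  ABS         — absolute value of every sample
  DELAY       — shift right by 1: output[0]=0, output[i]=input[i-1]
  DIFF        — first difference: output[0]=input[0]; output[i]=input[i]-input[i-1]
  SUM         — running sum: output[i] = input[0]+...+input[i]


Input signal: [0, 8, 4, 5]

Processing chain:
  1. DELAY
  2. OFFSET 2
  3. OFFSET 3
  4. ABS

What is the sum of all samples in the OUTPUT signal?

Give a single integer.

Input: [0, 8, 4, 5]
Stage 1 (DELAY): [0, 0, 8, 4] = [0, 0, 8, 4] -> [0, 0, 8, 4]
Stage 2 (OFFSET 2): 0+2=2, 0+2=2, 8+2=10, 4+2=6 -> [2, 2, 10, 6]
Stage 3 (OFFSET 3): 2+3=5, 2+3=5, 10+3=13, 6+3=9 -> [5, 5, 13, 9]
Stage 4 (ABS): |5|=5, |5|=5, |13|=13, |9|=9 -> [5, 5, 13, 9]
Output sum: 32

Answer: 32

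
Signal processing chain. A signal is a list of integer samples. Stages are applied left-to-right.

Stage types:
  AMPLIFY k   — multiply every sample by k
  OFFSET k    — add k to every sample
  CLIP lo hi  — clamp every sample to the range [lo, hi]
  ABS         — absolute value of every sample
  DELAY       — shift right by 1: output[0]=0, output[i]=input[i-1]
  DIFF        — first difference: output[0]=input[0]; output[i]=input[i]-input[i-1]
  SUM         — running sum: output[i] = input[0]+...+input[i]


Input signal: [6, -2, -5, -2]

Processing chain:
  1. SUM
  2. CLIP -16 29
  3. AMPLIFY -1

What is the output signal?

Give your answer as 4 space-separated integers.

Answer: -6 -4 1 3

Derivation:
Input: [6, -2, -5, -2]
Stage 1 (SUM): sum[0..0]=6, sum[0..1]=4, sum[0..2]=-1, sum[0..3]=-3 -> [6, 4, -1, -3]
Stage 2 (CLIP -16 29): clip(6,-16,29)=6, clip(4,-16,29)=4, clip(-1,-16,29)=-1, clip(-3,-16,29)=-3 -> [6, 4, -1, -3]
Stage 3 (AMPLIFY -1): 6*-1=-6, 4*-1=-4, -1*-1=1, -3*-1=3 -> [-6, -4, 1, 3]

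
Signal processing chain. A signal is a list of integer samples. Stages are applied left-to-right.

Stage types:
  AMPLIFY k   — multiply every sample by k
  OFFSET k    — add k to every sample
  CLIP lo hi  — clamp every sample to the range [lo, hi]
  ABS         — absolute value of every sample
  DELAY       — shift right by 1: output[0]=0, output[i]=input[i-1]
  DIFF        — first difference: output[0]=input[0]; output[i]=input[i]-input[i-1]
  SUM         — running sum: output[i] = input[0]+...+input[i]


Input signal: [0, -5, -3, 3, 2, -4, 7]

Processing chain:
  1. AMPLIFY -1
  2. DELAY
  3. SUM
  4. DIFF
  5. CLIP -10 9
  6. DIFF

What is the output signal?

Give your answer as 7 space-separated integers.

Answer: 0 0 5 -2 -6 1 6

Derivation:
Input: [0, -5, -3, 3, 2, -4, 7]
Stage 1 (AMPLIFY -1): 0*-1=0, -5*-1=5, -3*-1=3, 3*-1=-3, 2*-1=-2, -4*-1=4, 7*-1=-7 -> [0, 5, 3, -3, -2, 4, -7]
Stage 2 (DELAY): [0, 0, 5, 3, -3, -2, 4] = [0, 0, 5, 3, -3, -2, 4] -> [0, 0, 5, 3, -3, -2, 4]
Stage 3 (SUM): sum[0..0]=0, sum[0..1]=0, sum[0..2]=5, sum[0..3]=8, sum[0..4]=5, sum[0..5]=3, sum[0..6]=7 -> [0, 0, 5, 8, 5, 3, 7]
Stage 4 (DIFF): s[0]=0, 0-0=0, 5-0=5, 8-5=3, 5-8=-3, 3-5=-2, 7-3=4 -> [0, 0, 5, 3, -3, -2, 4]
Stage 5 (CLIP -10 9): clip(0,-10,9)=0, clip(0,-10,9)=0, clip(5,-10,9)=5, clip(3,-10,9)=3, clip(-3,-10,9)=-3, clip(-2,-10,9)=-2, clip(4,-10,9)=4 -> [0, 0, 5, 3, -3, -2, 4]
Stage 6 (DIFF): s[0]=0, 0-0=0, 5-0=5, 3-5=-2, -3-3=-6, -2--3=1, 4--2=6 -> [0, 0, 5, -2, -6, 1, 6]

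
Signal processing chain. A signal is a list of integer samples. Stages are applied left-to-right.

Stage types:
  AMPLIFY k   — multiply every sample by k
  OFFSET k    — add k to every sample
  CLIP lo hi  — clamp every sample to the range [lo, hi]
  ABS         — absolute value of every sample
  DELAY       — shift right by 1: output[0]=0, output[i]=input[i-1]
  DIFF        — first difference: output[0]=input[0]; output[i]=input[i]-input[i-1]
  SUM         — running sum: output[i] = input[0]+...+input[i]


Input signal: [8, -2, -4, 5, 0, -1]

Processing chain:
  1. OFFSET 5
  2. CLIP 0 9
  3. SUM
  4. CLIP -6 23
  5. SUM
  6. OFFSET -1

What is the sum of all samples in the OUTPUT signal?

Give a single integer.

Input: [8, -2, -4, 5, 0, -1]
Stage 1 (OFFSET 5): 8+5=13, -2+5=3, -4+5=1, 5+5=10, 0+5=5, -1+5=4 -> [13, 3, 1, 10, 5, 4]
Stage 2 (CLIP 0 9): clip(13,0,9)=9, clip(3,0,9)=3, clip(1,0,9)=1, clip(10,0,9)=9, clip(5,0,9)=5, clip(4,0,9)=4 -> [9, 3, 1, 9, 5, 4]
Stage 3 (SUM): sum[0..0]=9, sum[0..1]=12, sum[0..2]=13, sum[0..3]=22, sum[0..4]=27, sum[0..5]=31 -> [9, 12, 13, 22, 27, 31]
Stage 4 (CLIP -6 23): clip(9,-6,23)=9, clip(12,-6,23)=12, clip(13,-6,23)=13, clip(22,-6,23)=22, clip(27,-6,23)=23, clip(31,-6,23)=23 -> [9, 12, 13, 22, 23, 23]
Stage 5 (SUM): sum[0..0]=9, sum[0..1]=21, sum[0..2]=34, sum[0..3]=56, sum[0..4]=79, sum[0..5]=102 -> [9, 21, 34, 56, 79, 102]
Stage 6 (OFFSET -1): 9+-1=8, 21+-1=20, 34+-1=33, 56+-1=55, 79+-1=78, 102+-1=101 -> [8, 20, 33, 55, 78, 101]
Output sum: 295

Answer: 295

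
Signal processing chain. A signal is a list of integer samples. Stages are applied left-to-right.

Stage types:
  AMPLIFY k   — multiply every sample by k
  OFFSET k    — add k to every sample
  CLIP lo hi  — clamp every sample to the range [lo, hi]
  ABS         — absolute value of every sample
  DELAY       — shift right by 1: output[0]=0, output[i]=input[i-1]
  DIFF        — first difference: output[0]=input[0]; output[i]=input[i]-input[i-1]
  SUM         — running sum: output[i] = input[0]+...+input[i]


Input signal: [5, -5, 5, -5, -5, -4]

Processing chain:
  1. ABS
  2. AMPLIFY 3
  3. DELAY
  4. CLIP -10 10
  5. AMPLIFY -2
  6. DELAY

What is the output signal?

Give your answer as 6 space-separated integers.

Answer: 0 0 -20 -20 -20 -20

Derivation:
Input: [5, -5, 5, -5, -5, -4]
Stage 1 (ABS): |5|=5, |-5|=5, |5|=5, |-5|=5, |-5|=5, |-4|=4 -> [5, 5, 5, 5, 5, 4]
Stage 2 (AMPLIFY 3): 5*3=15, 5*3=15, 5*3=15, 5*3=15, 5*3=15, 4*3=12 -> [15, 15, 15, 15, 15, 12]
Stage 3 (DELAY): [0, 15, 15, 15, 15, 15] = [0, 15, 15, 15, 15, 15] -> [0, 15, 15, 15, 15, 15]
Stage 4 (CLIP -10 10): clip(0,-10,10)=0, clip(15,-10,10)=10, clip(15,-10,10)=10, clip(15,-10,10)=10, clip(15,-10,10)=10, clip(15,-10,10)=10 -> [0, 10, 10, 10, 10, 10]
Stage 5 (AMPLIFY -2): 0*-2=0, 10*-2=-20, 10*-2=-20, 10*-2=-20, 10*-2=-20, 10*-2=-20 -> [0, -20, -20, -20, -20, -20]
Stage 6 (DELAY): [0, 0, -20, -20, -20, -20] = [0, 0, -20, -20, -20, -20] -> [0, 0, -20, -20, -20, -20]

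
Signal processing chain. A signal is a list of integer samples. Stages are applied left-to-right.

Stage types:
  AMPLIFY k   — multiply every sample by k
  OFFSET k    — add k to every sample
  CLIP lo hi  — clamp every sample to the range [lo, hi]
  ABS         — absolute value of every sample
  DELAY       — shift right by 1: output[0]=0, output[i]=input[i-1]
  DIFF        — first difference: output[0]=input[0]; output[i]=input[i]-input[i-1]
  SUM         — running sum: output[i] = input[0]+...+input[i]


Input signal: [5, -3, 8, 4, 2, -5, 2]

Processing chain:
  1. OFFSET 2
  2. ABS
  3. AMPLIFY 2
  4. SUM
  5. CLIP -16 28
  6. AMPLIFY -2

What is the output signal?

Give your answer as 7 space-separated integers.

Answer: -28 -32 -56 -56 -56 -56 -56

Derivation:
Input: [5, -3, 8, 4, 2, -5, 2]
Stage 1 (OFFSET 2): 5+2=7, -3+2=-1, 8+2=10, 4+2=6, 2+2=4, -5+2=-3, 2+2=4 -> [7, -1, 10, 6, 4, -3, 4]
Stage 2 (ABS): |7|=7, |-1|=1, |10|=10, |6|=6, |4|=4, |-3|=3, |4|=4 -> [7, 1, 10, 6, 4, 3, 4]
Stage 3 (AMPLIFY 2): 7*2=14, 1*2=2, 10*2=20, 6*2=12, 4*2=8, 3*2=6, 4*2=8 -> [14, 2, 20, 12, 8, 6, 8]
Stage 4 (SUM): sum[0..0]=14, sum[0..1]=16, sum[0..2]=36, sum[0..3]=48, sum[0..4]=56, sum[0..5]=62, sum[0..6]=70 -> [14, 16, 36, 48, 56, 62, 70]
Stage 5 (CLIP -16 28): clip(14,-16,28)=14, clip(16,-16,28)=16, clip(36,-16,28)=28, clip(48,-16,28)=28, clip(56,-16,28)=28, clip(62,-16,28)=28, clip(70,-16,28)=28 -> [14, 16, 28, 28, 28, 28, 28]
Stage 6 (AMPLIFY -2): 14*-2=-28, 16*-2=-32, 28*-2=-56, 28*-2=-56, 28*-2=-56, 28*-2=-56, 28*-2=-56 -> [-28, -32, -56, -56, -56, -56, -56]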